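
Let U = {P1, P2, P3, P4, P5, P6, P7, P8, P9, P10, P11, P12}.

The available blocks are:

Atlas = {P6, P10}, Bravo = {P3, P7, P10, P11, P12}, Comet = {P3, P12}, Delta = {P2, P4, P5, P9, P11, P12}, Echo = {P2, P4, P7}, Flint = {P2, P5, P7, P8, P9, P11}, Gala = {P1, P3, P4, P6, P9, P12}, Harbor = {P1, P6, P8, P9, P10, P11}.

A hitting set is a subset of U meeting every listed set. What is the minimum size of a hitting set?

The 3 elements {P2, P3, P6} hit every block.
The blocks Atlas, Comet, Flint are pairwise disjoint, so any hitting set needs a separate element for each — at least 3. Hence 3 is optimal.

3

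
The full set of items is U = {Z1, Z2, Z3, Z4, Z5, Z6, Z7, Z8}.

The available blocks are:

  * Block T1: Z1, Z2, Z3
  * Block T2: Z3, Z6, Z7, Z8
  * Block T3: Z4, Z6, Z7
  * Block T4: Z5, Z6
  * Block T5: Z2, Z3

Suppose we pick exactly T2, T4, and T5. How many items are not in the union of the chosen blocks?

Union of T2, T4, T5 = {Z2, Z3, Z5, Z6, Z7, Z8}.
Not covered: Z1, Z4 — 2 items.

2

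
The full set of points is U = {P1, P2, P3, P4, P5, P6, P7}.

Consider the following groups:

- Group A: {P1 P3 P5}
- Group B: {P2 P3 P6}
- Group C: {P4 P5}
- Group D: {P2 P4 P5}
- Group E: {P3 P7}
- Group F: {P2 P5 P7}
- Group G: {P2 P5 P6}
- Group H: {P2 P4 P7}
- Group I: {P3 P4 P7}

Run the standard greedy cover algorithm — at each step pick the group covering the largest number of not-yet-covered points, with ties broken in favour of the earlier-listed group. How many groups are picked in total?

3

Greedy: pick A (covers 3 new) → pick H (covers 3 new) → pick B (covers 1 new). Total picks: 3.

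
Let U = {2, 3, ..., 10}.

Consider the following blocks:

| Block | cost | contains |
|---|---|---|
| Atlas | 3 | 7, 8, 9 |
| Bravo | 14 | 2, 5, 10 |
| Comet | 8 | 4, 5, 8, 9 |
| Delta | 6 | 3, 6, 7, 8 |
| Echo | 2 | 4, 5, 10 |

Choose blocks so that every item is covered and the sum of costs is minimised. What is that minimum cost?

25

Atlas, Bravo, Delta, Echo together cover every item (Atlas ∪ Bravo ∪ Delta ∪ Echo = {2, 3, 4, 5, 6, 7, 8, 9, 10}); total cost 3 + 14 + 6 + 2 = 25.
No covering selection has total cost below 25.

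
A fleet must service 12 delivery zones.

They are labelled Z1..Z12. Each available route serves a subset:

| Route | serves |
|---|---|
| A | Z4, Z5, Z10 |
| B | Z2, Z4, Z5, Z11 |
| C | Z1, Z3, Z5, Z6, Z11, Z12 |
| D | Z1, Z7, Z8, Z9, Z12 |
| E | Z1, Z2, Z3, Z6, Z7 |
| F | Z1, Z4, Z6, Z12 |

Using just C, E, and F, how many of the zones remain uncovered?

3

Union of C, E, F = {Z1, Z2, Z3, Z4, Z5, Z6, Z7, Z11, Z12}.
Not covered: Z8, Z9, Z10 — 3 zones.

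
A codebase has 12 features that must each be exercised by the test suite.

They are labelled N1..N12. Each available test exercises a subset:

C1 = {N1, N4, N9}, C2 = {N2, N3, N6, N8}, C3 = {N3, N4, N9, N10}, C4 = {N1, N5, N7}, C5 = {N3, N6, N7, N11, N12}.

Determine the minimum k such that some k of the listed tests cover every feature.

4

Take {C2, C3, C4, C5}. Their union is {N1, N2, N3, N4, N5, N6, N7, N8, N9, N10, N11, N12}, which is all 12 features.
Only C2 contains N2, so C2 is forced; the remaining 8 features need at least 3 more tests (each remaining test adds at most 3) — so at least 4 tests are needed, and 4 is optimal.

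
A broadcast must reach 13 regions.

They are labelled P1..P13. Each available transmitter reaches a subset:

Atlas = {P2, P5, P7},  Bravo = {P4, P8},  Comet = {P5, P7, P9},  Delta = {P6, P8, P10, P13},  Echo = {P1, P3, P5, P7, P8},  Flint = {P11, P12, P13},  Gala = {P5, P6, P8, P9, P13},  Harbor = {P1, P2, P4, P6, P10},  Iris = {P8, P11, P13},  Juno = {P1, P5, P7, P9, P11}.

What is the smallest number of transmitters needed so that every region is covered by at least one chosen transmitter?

4

Echo and Flint and Harbor and Juno together: Echo ∪ Flint ∪ Harbor ∪ Juno = {P1, P2, P3, P4, P5, P6, P7, P8, P9, P10, P11, P12, P13} — every region is covered.
No 3 of the 10 transmitters cover everything (all 120 combinations miss at least one region), so 4 is optimal.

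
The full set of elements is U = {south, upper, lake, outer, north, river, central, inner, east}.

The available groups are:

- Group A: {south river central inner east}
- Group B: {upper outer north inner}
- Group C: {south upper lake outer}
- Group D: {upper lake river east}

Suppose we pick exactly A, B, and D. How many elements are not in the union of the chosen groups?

0

Union of A, B, D = {south, upper, lake, outer, north, river, central, inner, east} — that's every element, so 0 are uncovered.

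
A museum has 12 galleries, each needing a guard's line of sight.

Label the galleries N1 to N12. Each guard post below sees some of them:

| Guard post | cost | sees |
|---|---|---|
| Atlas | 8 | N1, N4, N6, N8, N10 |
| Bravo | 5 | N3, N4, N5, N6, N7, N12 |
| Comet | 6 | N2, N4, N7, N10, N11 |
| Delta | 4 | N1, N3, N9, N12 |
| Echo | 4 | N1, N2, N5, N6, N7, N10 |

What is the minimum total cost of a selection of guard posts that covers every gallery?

22

Atlas, Comet, Delta, Echo together cover every gallery (Atlas ∪ Comet ∪ Delta ∪ Echo = {N1, N2, N3, N4, N5, N6, N7, N8, N9, N10, N11, N12}); total cost 8 + 6 + 4 + 4 = 22.
No covering selection has total cost below 22.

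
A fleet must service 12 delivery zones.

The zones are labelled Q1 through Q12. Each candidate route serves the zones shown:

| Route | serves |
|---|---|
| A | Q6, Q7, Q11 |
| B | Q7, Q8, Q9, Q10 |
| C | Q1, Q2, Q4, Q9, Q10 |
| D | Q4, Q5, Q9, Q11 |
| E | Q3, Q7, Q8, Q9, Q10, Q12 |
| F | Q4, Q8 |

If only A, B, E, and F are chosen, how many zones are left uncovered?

3

Union of A, B, E, F = {Q3, Q4, Q6, Q7, Q8, Q9, Q10, Q11, Q12}.
Not covered: Q1, Q2, Q5 — 3 zones.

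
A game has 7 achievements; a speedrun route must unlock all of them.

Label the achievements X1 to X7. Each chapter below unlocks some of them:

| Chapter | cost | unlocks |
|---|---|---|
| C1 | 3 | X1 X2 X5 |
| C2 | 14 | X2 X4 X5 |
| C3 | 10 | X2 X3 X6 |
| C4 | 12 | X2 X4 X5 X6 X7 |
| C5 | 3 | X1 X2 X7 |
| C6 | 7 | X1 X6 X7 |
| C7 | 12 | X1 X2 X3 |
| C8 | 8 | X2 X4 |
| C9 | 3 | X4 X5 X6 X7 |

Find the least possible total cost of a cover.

15

C7, C9 together cover every achievement (C7 ∪ C9 = {X1, X2, X3, X4, X5, X6, X7}); total cost 12 + 3 = 15.
The greedy pick C9, C1, C3 costs 16; no covering selection beats 15.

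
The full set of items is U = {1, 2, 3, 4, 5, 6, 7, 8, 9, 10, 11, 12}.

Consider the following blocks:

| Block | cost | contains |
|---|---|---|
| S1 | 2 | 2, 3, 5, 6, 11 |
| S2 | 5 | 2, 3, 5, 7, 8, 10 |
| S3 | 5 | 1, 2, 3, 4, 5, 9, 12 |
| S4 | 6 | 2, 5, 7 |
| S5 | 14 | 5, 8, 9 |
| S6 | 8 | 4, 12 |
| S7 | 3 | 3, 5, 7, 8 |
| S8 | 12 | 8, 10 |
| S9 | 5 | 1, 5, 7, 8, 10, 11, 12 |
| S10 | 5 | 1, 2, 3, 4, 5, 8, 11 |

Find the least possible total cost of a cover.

12

S1, S2, S3 together cover every item (S1 ∪ S2 ∪ S3 = {1, 2, 3, 4, 5, 6, 7, 8, 9, 10, 11, 12}); total cost 2 + 5 + 5 = 12.
No covering selection has total cost below 12.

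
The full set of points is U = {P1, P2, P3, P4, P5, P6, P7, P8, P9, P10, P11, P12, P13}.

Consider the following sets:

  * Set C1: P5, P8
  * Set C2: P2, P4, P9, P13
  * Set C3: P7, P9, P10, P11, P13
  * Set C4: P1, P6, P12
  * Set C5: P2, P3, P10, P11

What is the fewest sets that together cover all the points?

5

C1, C2, C3, C4, and C5 cover everything between them: the union {P1, P2, P3, P4, P5, P6, P7, P8, P9, P10, P11, P12, P13} is all of U.
No 4 of the 5 sets cover everything (all 5 combinations miss at least one point), so 5 is optimal.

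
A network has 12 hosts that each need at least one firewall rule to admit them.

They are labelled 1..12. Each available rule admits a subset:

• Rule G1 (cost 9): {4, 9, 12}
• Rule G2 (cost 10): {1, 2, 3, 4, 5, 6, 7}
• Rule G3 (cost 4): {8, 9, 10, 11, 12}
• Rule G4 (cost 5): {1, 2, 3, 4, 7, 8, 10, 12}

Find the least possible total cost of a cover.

G2, G3 together cover every host (G2 ∪ G3 = {1, 2, 3, 4, 5, 6, 7, 8, 9, 10, 11, 12}); total cost 10 + 4 = 14.
The greedy pick G4, G3, G2 costs 19; no covering selection beats 14.

14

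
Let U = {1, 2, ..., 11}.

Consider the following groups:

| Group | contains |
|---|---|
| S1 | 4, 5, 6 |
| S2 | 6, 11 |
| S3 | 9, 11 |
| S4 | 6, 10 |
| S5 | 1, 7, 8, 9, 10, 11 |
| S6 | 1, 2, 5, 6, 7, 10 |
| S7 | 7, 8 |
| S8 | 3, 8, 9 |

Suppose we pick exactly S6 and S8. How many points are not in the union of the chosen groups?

Union of S6, S8 = {1, 2, 3, 5, 6, 7, 8, 9, 10}.
Not covered: 4, 11 — 2 points.

2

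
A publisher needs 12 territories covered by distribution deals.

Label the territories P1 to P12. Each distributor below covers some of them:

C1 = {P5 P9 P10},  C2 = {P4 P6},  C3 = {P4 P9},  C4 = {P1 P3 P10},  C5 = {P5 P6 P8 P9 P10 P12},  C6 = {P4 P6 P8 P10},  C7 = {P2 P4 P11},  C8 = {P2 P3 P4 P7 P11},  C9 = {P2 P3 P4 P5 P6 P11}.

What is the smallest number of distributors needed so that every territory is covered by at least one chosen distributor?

C4 and C5 and C8 together: C4 ∪ C5 ∪ C8 = {P1, P2, P3, P4, P5, P6, P7, P8, P9, P10, P11, P12} — every territory is covered.
Only C4 contains P1, so C4 is forced; the remaining 9 territories need at least 2 more distributors (each remaining distributor adds at most 5) — so at least 3 distributors are needed, and 3 is optimal.

3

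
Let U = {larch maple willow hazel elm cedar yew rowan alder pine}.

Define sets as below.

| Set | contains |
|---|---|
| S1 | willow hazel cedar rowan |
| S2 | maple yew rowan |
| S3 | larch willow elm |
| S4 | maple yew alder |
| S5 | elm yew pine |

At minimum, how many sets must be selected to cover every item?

Take {S1, S3, S4, S5}. Their union is {larch, maple, willow, hazel, elm, cedar, yew, rowan, alder, pine}, which is all 10 items.
Only S3 contains larch, so S3 is forced; the remaining 7 items need at least 3 more sets (each remaining set adds at most 3) — so at least 4 sets are needed, and 4 is optimal.

4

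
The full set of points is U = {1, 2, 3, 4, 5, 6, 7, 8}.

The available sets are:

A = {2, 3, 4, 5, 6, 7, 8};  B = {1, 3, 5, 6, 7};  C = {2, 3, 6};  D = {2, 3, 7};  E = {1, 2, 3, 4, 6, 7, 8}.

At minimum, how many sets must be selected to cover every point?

Take {A, B}. Their union is {1, 2, 3, 4, 5, 6, 7, 8}, which is all 8 points.
No single set has all 8 points (the largest, A, has 7), so 2 is optimal.

2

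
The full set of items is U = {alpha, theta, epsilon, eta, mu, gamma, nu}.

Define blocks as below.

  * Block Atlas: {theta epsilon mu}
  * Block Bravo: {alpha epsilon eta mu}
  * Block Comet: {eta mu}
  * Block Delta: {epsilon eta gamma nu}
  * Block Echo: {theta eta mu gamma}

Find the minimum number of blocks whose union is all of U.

3

Bravo, Delta, and Echo cover everything between them: the union {alpha, theta, epsilon, eta, mu, gamma, nu} is all of U.
Only Bravo contains alpha, so Bravo is forced; the remaining 3 items need at least 2 more blocks (each remaining block adds at most 2) — so at least 3 blocks are needed, and 3 is optimal.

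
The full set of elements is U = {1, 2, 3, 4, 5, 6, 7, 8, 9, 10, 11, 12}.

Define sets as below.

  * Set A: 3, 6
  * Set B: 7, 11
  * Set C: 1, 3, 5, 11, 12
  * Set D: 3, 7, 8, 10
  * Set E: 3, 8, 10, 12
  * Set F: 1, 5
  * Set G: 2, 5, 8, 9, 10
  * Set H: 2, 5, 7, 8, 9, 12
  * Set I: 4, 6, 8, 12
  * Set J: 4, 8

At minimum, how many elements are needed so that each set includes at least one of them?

4

Take T = {3, 4, 5, 11}. Each listed set contains at least one of these, so T is a hitting set of size 4.
The sets A, B, F, J are pairwise disjoint, so any hitting set needs a separate element for each — at least 4. Hence 4 is optimal.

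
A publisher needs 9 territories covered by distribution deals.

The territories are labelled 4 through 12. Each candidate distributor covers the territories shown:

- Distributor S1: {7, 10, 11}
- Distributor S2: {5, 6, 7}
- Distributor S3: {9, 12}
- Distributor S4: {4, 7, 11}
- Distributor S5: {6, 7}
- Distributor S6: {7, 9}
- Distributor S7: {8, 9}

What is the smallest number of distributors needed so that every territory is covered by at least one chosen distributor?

5

S1 and S2 and S3 and S4 and S7 together: S1 ∪ S2 ∪ S3 ∪ S4 ∪ S7 = {4, 5, 6, 7, 8, 9, 10, 11, 12} — every territory is covered.
No 4 of the 7 distributors cover everything (all 35 combinations miss at least one territory), so 5 is optimal.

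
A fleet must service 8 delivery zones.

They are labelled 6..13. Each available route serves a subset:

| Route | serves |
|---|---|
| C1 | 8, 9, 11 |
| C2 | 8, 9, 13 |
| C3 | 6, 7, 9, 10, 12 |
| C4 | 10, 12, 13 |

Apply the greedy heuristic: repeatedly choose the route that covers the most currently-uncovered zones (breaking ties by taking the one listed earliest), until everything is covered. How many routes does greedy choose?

3

Greedy: pick C3 (covers 5 new) → pick C1 (covers 2 new) → pick C2 (covers 1 new). Total picks: 3.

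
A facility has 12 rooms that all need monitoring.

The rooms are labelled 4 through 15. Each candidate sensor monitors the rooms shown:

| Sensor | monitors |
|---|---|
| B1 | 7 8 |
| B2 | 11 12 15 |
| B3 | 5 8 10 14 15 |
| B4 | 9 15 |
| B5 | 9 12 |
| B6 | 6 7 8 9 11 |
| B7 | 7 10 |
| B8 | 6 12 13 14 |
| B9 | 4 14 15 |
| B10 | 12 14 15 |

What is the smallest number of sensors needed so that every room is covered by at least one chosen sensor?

Take {B3, B6, B8, B9}. Their union is {4, 5, 6, 7, 8, 9, 10, 11, 12, 13, 14, 15}, which is all 12 rooms.
No 3 of the 10 sensors cover everything (all 120 combinations miss at least one room), so 4 is optimal.

4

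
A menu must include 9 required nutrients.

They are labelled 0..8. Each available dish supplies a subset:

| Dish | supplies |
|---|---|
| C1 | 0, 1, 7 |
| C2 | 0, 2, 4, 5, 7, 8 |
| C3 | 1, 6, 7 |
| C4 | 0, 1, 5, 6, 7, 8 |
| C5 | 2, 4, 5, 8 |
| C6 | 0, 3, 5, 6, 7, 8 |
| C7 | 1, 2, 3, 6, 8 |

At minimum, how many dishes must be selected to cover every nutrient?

2

Take {C2, C7}. Their union is {0, 1, 2, 3, 4, 5, 6, 7, 8}, which is all 9 nutrients.
No single dish has all 9 nutrients (the largest, C2, has 6), so 2 is optimal.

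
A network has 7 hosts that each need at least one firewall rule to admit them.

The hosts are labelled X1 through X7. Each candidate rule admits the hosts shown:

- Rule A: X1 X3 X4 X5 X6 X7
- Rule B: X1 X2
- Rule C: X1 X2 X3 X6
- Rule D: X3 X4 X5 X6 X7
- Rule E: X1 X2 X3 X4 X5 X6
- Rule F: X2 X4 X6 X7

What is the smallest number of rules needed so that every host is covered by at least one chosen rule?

Take {A, F}. Their union is {X1, X2, X3, X4, X5, X6, X7}, which is all 7 hosts.
No single rule has all 7 hosts (the largest, A, has 6), so 2 is optimal.

2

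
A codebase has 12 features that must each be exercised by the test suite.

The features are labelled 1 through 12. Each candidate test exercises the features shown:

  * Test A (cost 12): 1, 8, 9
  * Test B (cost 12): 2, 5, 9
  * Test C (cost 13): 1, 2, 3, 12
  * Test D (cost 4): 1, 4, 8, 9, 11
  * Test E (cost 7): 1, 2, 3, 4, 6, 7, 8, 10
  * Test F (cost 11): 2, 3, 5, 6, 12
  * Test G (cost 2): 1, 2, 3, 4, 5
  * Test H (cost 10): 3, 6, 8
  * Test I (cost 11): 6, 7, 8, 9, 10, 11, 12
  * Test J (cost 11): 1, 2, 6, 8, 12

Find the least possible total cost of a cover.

13

G, I together cover every feature (G ∪ I = {1, 2, 3, 4, 5, 6, 7, 8, 9, 10, 11, 12}); total cost 2 + 11 = 13.
The greedy pick G, D, E, F costs 24; no covering selection beats 13.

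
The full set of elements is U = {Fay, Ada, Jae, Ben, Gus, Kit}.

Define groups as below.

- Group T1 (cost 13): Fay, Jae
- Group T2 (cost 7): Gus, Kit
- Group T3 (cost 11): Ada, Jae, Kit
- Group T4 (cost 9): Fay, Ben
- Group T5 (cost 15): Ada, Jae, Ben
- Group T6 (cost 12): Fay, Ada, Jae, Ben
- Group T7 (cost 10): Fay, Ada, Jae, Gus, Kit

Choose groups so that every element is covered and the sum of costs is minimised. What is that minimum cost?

19

T2, T6 together cover every element (T2 ∪ T6 = {Fay, Ada, Jae, Ben, Gus, Kit}); total cost 7 + 12 = 19.
No covering selection has total cost below 19.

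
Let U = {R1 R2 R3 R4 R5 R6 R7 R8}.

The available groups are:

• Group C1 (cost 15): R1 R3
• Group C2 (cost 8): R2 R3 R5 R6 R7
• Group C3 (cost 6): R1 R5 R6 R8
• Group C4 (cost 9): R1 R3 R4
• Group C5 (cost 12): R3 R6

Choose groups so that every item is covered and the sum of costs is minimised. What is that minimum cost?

23

C2, C3, C4 together cover every item (C2 ∪ C3 ∪ C4 = {R1, R2, R3, R4, R5, R6, R7, R8}); total cost 8 + 6 + 9 = 23.
No covering selection has total cost below 23.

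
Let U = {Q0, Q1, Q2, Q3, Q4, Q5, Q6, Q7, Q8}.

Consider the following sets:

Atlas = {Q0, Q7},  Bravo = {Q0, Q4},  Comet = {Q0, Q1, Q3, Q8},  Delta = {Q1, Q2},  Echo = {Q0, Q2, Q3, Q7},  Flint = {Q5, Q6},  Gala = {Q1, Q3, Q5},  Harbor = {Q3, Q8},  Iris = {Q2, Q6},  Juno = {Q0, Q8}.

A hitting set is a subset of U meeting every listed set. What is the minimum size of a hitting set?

4

The 4 elements {Q0, Q2, Q5, Q8} hit every set.
The sets Bravo, Delta, Flint, Harbor are pairwise disjoint, so any hitting set needs a separate element for each — at least 4. Hence 4 is optimal.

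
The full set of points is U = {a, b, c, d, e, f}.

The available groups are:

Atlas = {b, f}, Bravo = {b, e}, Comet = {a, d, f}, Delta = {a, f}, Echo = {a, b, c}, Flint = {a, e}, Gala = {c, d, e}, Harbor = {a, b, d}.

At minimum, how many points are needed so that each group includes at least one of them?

3

Take H = {a, b, e}. Each listed group contains at least one of these, so H is a hitting set of size 3.
No choice of 2 points meets every group, so 3 is the minimum.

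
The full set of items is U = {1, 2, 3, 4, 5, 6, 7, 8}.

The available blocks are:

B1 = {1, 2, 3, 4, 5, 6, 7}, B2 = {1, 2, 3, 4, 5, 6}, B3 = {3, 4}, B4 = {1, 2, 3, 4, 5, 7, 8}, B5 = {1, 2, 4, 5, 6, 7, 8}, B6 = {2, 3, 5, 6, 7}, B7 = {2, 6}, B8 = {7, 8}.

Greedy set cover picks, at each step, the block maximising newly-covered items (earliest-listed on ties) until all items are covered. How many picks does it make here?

2

Greedy: pick B1 (covers 7 new) → pick B4 (covers 1 new). Total picks: 2.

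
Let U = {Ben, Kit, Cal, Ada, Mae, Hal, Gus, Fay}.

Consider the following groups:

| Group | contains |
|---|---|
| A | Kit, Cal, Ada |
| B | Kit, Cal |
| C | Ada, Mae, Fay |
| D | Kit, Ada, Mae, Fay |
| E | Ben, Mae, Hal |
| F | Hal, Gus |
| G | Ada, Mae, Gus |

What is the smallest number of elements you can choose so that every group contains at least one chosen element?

The 3 elements {Kit, Ada, Hal} hit every group.
The groups B, C, F are pairwise disjoint, so any hitting set needs a separate element for each — at least 3. Hence 3 is optimal.

3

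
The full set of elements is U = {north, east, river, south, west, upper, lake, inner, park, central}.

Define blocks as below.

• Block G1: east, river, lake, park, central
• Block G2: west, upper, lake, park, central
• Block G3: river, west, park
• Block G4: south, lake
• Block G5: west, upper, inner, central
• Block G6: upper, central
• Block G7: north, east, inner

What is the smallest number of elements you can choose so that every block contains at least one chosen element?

4

The 4 elements {east, south, west, central} hit every block.
The blocks G3, G4, G6, G7 are pairwise disjoint, so any hitting set needs a separate element for each — at least 4. Hence 4 is optimal.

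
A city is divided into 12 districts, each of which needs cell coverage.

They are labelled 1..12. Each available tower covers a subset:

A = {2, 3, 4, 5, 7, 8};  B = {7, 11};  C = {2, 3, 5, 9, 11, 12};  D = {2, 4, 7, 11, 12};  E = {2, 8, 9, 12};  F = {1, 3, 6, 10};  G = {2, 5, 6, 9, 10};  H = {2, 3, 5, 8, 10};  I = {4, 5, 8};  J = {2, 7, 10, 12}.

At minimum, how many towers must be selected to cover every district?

3

Take {A, C, F}. Their union is {1, 2, 3, 4, 5, 6, 7, 8, 9, 10, 11, 12}, which is all 12 districts.
Only F contains 1, so F is forced; the remaining 8 districts need at least 2 more towers (each remaining tower adds at most 5) — so at least 3 towers are needed, and 3 is optimal.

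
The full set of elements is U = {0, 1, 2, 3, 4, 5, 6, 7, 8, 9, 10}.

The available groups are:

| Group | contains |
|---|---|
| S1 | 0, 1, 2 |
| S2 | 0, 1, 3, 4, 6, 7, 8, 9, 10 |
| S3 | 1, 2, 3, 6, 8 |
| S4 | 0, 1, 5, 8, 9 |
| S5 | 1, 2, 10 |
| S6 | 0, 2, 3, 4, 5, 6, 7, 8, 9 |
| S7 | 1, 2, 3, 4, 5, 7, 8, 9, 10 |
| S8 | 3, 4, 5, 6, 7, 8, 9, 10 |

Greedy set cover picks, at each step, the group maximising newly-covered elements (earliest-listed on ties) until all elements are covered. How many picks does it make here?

Greedy: pick S2 (covers 9 new) → pick S6 (covers 2 new). Total picks: 2.

2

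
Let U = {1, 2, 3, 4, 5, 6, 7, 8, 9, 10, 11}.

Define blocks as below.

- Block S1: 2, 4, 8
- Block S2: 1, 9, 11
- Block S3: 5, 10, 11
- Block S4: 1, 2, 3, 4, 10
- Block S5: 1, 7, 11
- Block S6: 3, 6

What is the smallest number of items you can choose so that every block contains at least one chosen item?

3

Take H = {3, 4, 11}. Each listed block contains at least one of these, so H is a hitting set of size 3.
The blocks S1, S2, S6 are pairwise disjoint, so any hitting set needs a separate item for each — at least 3. Hence 3 is optimal.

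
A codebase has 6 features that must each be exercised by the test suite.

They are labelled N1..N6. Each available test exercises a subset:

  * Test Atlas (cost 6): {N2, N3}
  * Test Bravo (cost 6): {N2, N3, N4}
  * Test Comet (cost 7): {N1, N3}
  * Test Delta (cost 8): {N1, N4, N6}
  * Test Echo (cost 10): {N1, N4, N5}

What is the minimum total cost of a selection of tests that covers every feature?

24

Atlas, Delta, Echo together cover every feature (Atlas ∪ Delta ∪ Echo = {N1, N2, N3, N4, N5, N6}); total cost 6 + 8 + 10 = 24.
No covering selection has total cost below 24.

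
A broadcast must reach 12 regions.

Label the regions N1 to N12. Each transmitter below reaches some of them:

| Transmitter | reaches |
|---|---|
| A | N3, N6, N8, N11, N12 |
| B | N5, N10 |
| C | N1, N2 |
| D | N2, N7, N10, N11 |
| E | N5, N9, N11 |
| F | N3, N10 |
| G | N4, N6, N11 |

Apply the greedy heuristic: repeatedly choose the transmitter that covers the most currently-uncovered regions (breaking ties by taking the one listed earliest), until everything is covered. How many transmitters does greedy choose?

Greedy: pick A (covers 5 new) → pick D (covers 3 new) → pick E (covers 2 new) → pick C (covers 1 new) → pick G (covers 1 new). Total picks: 5.

5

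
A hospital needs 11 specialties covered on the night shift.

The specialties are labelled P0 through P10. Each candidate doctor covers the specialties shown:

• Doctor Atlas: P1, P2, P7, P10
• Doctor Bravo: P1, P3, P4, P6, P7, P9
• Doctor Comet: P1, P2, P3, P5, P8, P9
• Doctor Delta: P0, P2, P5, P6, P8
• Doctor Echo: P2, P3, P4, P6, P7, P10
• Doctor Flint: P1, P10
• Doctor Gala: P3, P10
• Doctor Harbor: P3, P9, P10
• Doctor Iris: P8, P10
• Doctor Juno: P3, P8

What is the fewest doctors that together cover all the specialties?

Bravo and Delta and Echo together: Bravo ∪ Delta ∪ Echo = {P0, P1, P2, P3, P4, P5, P6, P7, P8, P9, P10} — every specialty is covered.
Only Delta contains P0, so Delta is forced; the remaining 6 specialties need at least 2 more doctors (each remaining doctor adds at most 5) — so at least 3 doctors are needed, and 3 is optimal.

3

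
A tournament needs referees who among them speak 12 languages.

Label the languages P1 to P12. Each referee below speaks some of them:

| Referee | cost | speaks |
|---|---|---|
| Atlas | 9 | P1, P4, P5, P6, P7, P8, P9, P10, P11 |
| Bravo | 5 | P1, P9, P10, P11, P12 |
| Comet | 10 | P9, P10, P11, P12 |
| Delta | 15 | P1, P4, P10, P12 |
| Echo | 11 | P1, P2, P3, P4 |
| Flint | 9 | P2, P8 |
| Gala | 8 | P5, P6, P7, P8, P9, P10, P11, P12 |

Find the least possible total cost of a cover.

Echo, Gala together cover every language (Echo ∪ Gala = {P1, P2, P3, P4, P5, P6, P7, P8, P9, P10, P11, P12}); total cost 11 + 8 = 19.
The greedy pick Atlas, Bravo, Echo costs 25; no covering selection beats 19.

19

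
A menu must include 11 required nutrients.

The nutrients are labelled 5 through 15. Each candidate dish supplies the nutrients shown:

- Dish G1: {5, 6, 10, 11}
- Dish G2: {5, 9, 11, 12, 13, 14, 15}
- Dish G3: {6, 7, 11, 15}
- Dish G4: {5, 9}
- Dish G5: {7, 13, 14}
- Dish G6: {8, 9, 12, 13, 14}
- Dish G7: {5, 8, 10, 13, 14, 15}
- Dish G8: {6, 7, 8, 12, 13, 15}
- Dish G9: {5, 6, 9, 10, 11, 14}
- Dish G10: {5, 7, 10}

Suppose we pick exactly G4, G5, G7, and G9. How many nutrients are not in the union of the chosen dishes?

1

Union of G4, G5, G7, G9 = {5, 6, 7, 8, 9, 10, 11, 13, 14, 15}.
Not covered: 12 — 1 nutrient.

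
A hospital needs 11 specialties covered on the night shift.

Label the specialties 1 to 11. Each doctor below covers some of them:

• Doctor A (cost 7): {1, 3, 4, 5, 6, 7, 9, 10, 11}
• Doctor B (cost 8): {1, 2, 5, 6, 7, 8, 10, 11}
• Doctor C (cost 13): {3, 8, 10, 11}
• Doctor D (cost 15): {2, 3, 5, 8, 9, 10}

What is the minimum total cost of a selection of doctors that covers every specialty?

A, B together cover every specialty (A ∪ B = {1, 2, 3, 4, 5, 6, 7, 8, 9, 10, 11}); total cost 7 + 8 = 15.
No covering selection has total cost below 15.

15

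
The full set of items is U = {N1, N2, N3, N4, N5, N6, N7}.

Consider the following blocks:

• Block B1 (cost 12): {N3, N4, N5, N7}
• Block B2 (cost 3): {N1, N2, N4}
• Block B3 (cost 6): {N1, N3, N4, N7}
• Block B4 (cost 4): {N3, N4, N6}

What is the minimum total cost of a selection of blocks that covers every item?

B1, B2, B4 together cover every item (B1 ∪ B2 ∪ B4 = {N1, N2, N3, N4, N5, N6, N7}); total cost 12 + 3 + 4 = 19.
No covering selection has total cost below 19.

19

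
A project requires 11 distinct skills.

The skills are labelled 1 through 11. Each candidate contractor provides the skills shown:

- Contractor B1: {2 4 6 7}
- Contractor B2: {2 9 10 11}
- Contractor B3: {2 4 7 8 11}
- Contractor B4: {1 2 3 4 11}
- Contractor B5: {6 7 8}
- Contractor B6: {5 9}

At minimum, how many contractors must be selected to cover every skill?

4

B2 and B4 and B5 and B6 together: B2 ∪ B4 ∪ B5 ∪ B6 = {1, 2, 3, 4, 5, 6, 7, 8, 9, 10, 11} — every skill is covered.
Only B2 contains 10, so B2 is forced; the remaining 7 skills need at least 3 more contractors (each remaining contractor adds at most 3) — so at least 4 contractors are needed, and 4 is optimal.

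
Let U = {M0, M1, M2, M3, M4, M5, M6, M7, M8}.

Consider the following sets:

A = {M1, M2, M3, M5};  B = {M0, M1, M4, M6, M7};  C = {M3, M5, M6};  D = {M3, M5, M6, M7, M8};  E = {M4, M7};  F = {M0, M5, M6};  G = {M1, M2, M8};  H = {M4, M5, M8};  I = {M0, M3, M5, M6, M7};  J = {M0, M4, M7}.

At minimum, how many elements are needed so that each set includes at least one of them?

T = {M4, M5, M8} meets every set (each contains at least one member of T), and |T| = 3.
The sets C, G, J are pairwise disjoint, so any hitting set needs a separate element for each — at least 3. Hence 3 is optimal.

3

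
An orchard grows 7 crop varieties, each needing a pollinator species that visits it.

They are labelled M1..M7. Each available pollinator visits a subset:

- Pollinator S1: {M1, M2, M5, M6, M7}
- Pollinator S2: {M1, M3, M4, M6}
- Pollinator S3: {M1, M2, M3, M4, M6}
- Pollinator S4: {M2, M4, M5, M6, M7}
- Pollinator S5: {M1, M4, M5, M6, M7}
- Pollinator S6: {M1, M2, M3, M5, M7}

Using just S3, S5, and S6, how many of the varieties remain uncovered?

0

Union of S3, S5, S6 = {M1, M2, M3, M4, M5, M6, M7} — that's every variety, so 0 are uncovered.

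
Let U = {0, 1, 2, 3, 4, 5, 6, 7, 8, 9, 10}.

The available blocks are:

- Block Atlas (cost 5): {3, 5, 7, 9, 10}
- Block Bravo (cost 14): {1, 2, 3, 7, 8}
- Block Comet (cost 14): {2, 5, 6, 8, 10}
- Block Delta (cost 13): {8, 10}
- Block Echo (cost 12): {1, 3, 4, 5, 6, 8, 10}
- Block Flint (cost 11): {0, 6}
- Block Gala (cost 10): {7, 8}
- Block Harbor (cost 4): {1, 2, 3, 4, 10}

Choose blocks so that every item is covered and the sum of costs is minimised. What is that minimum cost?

30

Atlas, Flint, Gala, Harbor together cover every item (Atlas ∪ Flint ∪ Gala ∪ Harbor = {0, 1, 2, 3, 4, 5, 6, 7, 8, 9, 10}); total cost 5 + 11 + 10 + 4 = 30.
No covering selection has total cost below 30.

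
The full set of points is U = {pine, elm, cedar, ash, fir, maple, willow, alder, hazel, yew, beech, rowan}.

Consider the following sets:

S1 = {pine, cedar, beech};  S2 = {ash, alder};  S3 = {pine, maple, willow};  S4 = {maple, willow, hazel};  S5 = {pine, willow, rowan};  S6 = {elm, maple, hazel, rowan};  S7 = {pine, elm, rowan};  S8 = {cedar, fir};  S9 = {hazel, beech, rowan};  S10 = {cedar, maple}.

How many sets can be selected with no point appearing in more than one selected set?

S2, S3, S8, S9 are pairwise disjoint (S2={ash,alder}; S3={pine,maple,willow}; S8={cedar,fir}; S9={hazel,beech,rowan}).
Every remaining set overlaps one of these, and no 5 of the listed sets are pairwise disjoint, so 4 is the maximum.

4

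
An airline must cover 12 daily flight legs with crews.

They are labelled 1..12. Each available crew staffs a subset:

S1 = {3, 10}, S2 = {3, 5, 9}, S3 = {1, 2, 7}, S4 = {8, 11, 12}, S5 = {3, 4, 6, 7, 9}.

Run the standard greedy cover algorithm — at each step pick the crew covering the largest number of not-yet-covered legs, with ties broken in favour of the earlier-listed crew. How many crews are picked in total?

5

Greedy: pick S5 (covers 5 new) → pick S4 (covers 3 new) → pick S3 (covers 2 new) → pick S1 (covers 1 new) → pick S2 (covers 1 new). Total picks: 5.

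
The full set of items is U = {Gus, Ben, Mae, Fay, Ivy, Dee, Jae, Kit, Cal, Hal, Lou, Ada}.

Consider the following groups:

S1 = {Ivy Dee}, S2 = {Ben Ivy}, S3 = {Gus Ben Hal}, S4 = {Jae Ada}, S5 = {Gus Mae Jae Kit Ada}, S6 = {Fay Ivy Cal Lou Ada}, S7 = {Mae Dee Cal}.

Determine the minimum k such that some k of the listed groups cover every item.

4

S3, S5, S6, and S7 cover everything between them: the union {Gus, Ben, Mae, Fay, Ivy, Dee, Jae, Kit, Cal, Hal, Lou, Ada} is all of U.
No 3 of the 7 groups cover everything (all 35 combinations miss at least one item), so 4 is optimal.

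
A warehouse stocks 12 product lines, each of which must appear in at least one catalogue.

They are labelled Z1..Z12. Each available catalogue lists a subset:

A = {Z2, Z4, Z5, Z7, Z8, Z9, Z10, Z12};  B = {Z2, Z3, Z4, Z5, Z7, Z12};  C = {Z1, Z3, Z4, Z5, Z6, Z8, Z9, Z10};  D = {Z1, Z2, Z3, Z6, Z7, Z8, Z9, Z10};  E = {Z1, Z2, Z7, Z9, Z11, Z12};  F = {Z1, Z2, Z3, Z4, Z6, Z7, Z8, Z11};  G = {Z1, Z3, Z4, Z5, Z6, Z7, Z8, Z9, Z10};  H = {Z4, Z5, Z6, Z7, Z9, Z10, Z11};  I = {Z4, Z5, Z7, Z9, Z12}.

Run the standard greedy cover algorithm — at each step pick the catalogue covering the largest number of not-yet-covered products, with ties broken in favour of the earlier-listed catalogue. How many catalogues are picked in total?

2

Greedy: pick G (covers 9 new) → pick E (covers 3 new). Total picks: 2.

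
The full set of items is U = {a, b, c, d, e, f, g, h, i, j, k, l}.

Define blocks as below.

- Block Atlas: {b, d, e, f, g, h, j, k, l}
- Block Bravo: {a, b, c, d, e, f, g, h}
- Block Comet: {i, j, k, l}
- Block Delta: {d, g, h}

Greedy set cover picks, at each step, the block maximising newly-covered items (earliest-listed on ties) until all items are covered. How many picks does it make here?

3

Greedy: pick Atlas (covers 9 new) → pick Bravo (covers 2 new) → pick Comet (covers 1 new). Total picks: 3.
(The true minimum cover uses only 2 blocks, so greedy is not optimal here.)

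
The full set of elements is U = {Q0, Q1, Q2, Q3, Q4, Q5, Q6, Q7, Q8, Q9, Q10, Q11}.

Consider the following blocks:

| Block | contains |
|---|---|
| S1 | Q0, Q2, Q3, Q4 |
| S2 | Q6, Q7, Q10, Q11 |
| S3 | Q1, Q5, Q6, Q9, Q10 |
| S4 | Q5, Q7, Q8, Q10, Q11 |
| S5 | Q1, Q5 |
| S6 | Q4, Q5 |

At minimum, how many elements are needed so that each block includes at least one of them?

The 3 elements {Q2, Q5, Q7} hit every block.
The blocks S1, S2, S5 are pairwise disjoint, so any hitting set needs a separate element for each — at least 3. Hence 3 is optimal.

3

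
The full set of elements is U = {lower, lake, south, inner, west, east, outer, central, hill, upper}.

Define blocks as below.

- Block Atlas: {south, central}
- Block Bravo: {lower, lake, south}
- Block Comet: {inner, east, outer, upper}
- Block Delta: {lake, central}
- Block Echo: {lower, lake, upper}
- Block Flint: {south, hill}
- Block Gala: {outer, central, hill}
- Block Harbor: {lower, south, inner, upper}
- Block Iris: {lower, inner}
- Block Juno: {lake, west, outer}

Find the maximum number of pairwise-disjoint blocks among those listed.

3

Flint, Iris, Juno are pairwise disjoint (Flint={south,hill}; Iris={lower,inner}; Juno={lake,west,outer}).
Every remaining block overlaps one of these, and no 4 of the listed blocks are pairwise disjoint, so 3 is the maximum.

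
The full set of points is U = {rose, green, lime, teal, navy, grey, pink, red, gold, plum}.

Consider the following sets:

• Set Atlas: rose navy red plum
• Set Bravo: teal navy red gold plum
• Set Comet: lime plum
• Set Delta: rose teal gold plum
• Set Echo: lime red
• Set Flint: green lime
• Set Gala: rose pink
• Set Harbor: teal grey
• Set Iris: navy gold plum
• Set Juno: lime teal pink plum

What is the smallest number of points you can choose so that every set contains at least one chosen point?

The 4 points {lime, teal, pink, plum} hit every set.
The sets Flint, Gala, Harbor, Iris are pairwise disjoint, so any hitting set needs a separate point for each — at least 4. Hence 4 is optimal.

4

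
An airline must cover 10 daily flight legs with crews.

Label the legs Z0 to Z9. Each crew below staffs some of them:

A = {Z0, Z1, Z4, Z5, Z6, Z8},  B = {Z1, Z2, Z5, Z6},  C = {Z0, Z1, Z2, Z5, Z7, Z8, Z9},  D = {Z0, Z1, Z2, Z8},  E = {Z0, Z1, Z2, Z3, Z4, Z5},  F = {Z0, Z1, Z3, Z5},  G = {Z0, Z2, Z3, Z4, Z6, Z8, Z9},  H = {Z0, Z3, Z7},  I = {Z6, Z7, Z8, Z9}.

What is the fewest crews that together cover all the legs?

2

Take {C, G}. Their union is {Z0, Z1, Z2, Z3, Z4, Z5, Z6, Z7, Z8, Z9}, which is all 10 legs.
No single crew has all 10 legs (the largest, C, has 7), so 2 is optimal.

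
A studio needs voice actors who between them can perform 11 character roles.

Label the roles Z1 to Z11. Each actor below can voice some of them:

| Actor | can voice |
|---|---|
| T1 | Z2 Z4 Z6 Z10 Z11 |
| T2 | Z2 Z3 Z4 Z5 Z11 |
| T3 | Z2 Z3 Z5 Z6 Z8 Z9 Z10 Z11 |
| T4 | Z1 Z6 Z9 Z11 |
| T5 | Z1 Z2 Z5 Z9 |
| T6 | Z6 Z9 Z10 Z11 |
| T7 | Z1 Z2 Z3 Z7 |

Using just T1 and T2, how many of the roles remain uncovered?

Union of T1, T2 = {Z2, Z3, Z4, Z5, Z6, Z10, Z11}.
Not covered: Z1, Z7, Z8, Z9 — 4 roles.

4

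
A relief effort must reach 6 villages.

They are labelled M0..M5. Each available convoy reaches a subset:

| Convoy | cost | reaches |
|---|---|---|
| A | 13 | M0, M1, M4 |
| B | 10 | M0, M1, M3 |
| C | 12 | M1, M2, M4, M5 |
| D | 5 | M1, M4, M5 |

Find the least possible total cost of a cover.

B, C together cover every village (B ∪ C = {M0, M1, M2, M3, M4, M5}); total cost 10 + 12 = 22.
The greedy pick D, B, C costs 27; no covering selection beats 22.

22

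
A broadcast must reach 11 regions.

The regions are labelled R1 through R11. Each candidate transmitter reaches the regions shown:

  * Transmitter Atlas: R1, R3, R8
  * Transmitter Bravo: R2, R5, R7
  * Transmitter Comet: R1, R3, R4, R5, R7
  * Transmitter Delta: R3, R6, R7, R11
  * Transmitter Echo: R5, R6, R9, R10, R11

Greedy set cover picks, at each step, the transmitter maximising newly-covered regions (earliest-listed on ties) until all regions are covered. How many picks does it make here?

Greedy: pick Comet (covers 5 new) → pick Echo (covers 4 new) → pick Atlas (covers 1 new) → pick Bravo (covers 1 new). Total picks: 4.

4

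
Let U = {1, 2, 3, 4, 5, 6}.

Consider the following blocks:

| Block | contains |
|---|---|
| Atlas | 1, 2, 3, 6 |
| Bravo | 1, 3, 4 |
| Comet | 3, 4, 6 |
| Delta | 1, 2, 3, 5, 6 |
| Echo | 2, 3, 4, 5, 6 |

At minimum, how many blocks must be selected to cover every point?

Bravo and Delta cover everything between them: the union {1, 2, 3, 4, 5, 6} is all of U.
No single block has all 6 points (the largest, Delta, has 5), so 2 is optimal.

2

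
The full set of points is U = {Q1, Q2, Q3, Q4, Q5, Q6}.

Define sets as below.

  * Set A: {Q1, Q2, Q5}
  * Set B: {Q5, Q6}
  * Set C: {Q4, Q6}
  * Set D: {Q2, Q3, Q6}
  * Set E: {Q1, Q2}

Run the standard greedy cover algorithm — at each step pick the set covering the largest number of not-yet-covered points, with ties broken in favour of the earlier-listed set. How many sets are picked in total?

Greedy: pick A (covers 3 new) → pick C (covers 2 new) → pick D (covers 1 new). Total picks: 3.

3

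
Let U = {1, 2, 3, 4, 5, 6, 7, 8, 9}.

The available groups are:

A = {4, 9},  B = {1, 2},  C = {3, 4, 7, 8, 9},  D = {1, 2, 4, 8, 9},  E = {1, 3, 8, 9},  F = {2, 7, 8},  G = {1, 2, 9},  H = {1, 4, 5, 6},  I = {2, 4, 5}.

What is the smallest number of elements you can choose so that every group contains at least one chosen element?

T = {2, 6, 9} meets every group (each contains at least one member of T), and |T| = 3.
No choice of 2 elements meets every group, so 3 is the minimum.

3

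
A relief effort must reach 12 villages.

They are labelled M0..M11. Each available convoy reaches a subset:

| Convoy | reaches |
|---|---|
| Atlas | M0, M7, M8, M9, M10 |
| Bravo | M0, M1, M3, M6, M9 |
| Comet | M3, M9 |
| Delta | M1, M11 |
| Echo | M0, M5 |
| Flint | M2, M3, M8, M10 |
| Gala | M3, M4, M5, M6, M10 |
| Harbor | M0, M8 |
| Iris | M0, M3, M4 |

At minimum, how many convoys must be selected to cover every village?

4

Atlas and Delta and Flint and Gala together: Atlas ∪ Delta ∪ Flint ∪ Gala = {M0, M1, M2, M3, M4, M5, M6, M7, M8, M9, M10, M11} — every village is covered.
No 3 of the 9 convoys cover everything (all 84 combinations miss at least one village), so 4 is optimal.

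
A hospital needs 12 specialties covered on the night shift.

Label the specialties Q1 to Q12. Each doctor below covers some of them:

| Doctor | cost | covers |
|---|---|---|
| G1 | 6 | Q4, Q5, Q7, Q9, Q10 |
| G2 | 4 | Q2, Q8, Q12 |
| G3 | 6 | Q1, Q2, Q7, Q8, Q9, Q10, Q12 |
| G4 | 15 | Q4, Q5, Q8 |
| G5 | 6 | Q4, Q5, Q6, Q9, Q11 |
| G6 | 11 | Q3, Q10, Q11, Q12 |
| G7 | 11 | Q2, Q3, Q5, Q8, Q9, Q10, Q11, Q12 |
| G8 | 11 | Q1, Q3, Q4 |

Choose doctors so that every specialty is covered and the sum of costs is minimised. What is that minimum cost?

G3, G5, G7 together cover every specialty (G3 ∪ G5 ∪ G7 = {Q1, Q2, Q3, Q4, Q5, Q6, Q7, Q8, Q9, Q10, Q11, Q12}); total cost 6 + 6 + 11 = 23.
No covering selection has total cost below 23.

23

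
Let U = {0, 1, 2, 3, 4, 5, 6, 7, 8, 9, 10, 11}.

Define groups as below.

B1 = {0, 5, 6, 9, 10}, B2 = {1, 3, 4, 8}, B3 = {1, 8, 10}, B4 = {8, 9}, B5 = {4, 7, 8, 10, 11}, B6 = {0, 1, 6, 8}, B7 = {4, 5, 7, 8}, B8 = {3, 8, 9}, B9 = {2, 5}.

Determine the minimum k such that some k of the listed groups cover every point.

4

B1, B2, B5, and B9 cover everything between them: the union {0, 1, 2, 3, 4, 5, 6, 7, 8, 9, 10, 11} is all of U.
No 3 of the 9 groups cover everything (all 84 combinations miss at least one point), so 4 is optimal.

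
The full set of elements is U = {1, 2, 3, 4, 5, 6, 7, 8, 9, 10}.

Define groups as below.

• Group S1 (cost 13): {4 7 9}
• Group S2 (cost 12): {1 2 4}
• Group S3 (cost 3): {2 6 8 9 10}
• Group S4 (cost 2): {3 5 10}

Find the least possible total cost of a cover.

30

S1, S2, S3, S4 together cover every element (S1 ∪ S2 ∪ S3 ∪ S4 = {1, 2, 3, 4, 5, 6, 7, 8, 9, 10}); total cost 13 + 12 + 3 + 2 = 30.
No covering selection has total cost below 30.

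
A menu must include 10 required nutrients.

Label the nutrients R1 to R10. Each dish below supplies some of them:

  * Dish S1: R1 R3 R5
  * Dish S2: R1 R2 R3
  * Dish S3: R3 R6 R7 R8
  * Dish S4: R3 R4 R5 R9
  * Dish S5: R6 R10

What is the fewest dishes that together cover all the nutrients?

S2 and S3 and S4 and S5 together: S2 ∪ S3 ∪ S4 ∪ S5 = {R1, R2, R3, R4, R5, R6, R7, R8, R9, R10} — every nutrient is covered.
Only S2 contains R2, so S2 is forced; the remaining 7 nutrients need at least 3 more dishes (each remaining dish adds at most 3) — so at least 4 dishes are needed, and 4 is optimal.

4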